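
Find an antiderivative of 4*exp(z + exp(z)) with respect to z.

Let u = exp(z), so du = (exp(z)) dz.
Rewriting, the integral becomes 4·∫ e^u du = 4·e^u.
Substituting back, u = exp(z).

4*exp(exp(z)) + C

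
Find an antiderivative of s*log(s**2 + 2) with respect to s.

Let u = s**2 + 2, so du = (2*s) ds.
The integral becomes (1/2)·∫ log(u) du; integrate by parts with u′=log(u), dv′=du.

s**2*log(s**2 + 2)/2 - s**2/2 + log(s**2 + 2) + C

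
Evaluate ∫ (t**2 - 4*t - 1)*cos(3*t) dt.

t**2*sin(3*t)/3 - 4*t*sin(3*t)/3 + 2*t*cos(3*t)/9 - 11*sin(3*t)/27 - 4*cos(3*t)/9 + C

Use integration by parts with u = t**2 - 4*t - 1, dv = cos(3*t) dt, so v = sin(3*t)/3.
Apply parts 2 times (tabular method): alternate signs, differentiate u down to 0, integrate dv up.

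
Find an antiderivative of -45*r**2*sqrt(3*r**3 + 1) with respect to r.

Let u = 3*r**3 + 1, so du = (9*r**2) dr.
Rewriting, the integral becomes -5·∫ √u du = -5·(2/3)u^(3/2).
Substituting back, u = 3*r**3 + 1.

-10*(3*r**3 + 1)**(3/2)/3 + C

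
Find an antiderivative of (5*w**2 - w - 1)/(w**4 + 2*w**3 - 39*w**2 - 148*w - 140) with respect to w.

79*log(w - 7)/324 + 77*log(w + 2)/81 - 43*log(w + 5)/36 + 7/(9*w + 18) + C

Factor the denominator: (w - 7)*(w + 2)**2*(w + 5).
Partial-fraction decomposition: -43/(36*(w + 5)) + 77/(81*(w + 2)) - 7/(9*(w + 2)**2) + 79/(324*(w - 7)).
Integrate each term; A/(w−a) gives A·log|w−a|; A/(w−a)² gives −A/(w−a).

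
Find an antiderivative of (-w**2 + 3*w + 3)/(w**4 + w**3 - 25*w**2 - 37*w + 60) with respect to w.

-7*log(w - 5)/288 - log(w - 1)/16 - 15*log(w + 3)/32 + 5*log(w + 4)/9 + C

Factor the denominator: (w - 5)*(w - 1)*(w + 3)*(w + 4).
Partial-fraction decomposition: 5/(9*(w + 4)) - 15/(32*(w + 3)) - 1/(16*(w - 1)) - 7/(288*(w - 5)).
Integrate each term: A/(w−a) contributes A·log|w−a|.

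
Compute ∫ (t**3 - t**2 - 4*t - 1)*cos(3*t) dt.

Use integration by parts with u = t**3 - t**2 - 4*t - 1, dv = cos(3*t) dt, so v = sin(3*t)/3.
Apply parts 3 times (tabular method): alternate signs, differentiate u down to 0, integrate dv up.

t**3*sin(3*t)/3 - t**2*sin(3*t)/3 + t**2*cos(3*t)/3 - 14*t*sin(3*t)/9 - 2*t*cos(3*t)/9 - 7*sin(3*t)/27 - 14*cos(3*t)/27 + C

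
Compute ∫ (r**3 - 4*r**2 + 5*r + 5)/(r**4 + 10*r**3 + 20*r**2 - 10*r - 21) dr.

7*log(r - 1)/64 + 5*log(r + 1)/24 - 73*log(r + 3)/32 + 569*log(r + 7)/192 + C

Factor the denominator: (r - 1)*(r + 1)*(r + 3)*(r + 7).
Partial-fraction decomposition: 569/(192*(r + 7)) - 73/(32*(r + 3)) + 5/(24*(r + 1)) + 7/(64*(r - 1)).
Integrate each term: A/(r−a) contributes A·log|r−a|.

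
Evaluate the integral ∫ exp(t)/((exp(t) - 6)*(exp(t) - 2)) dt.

log(exp(t) - 6)/4 - log(exp(t) - 2)/4 + C

Let u = e^t, du = e^t dt.
The integral becomes ∫ du/((u-6)(u-2)); decompose into partial fractions.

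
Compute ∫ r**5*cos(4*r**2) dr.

Let u = r², du = 2r dr; rewrite as (1/2)∫ u^2·cos(4u) du.
Now integrate by parts 2 times.

r**4*sin(4*r**2)/8 + r**2*cos(4*r**2)/16 - sin(4*r**2)/64 + C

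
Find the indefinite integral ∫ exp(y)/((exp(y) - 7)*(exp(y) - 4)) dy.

Let u = e^y, du = e^y dy.
The integral becomes ∫ du/((u-4)(u-7)); decompose into partial fractions.

log(exp(y) - 7)/3 - log(exp(y) - 4)/3 + C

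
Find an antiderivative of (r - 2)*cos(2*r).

r*sin(2*r)/2 - sin(2*r) + cos(2*r)/4 + C

Use integration by parts with u = r - 2, dv = cos(2*r) dr, so v = sin(2*r)/2.
Apply parts 1 times (tabular method): alternate signs, differentiate u down to 0, integrate dv up.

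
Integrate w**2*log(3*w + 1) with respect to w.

w**3*log(3*w + 1)/3 - w**3/9 + w**2/18 - w/27 + log(3*w + 1)/81 + C

Use integration by parts with u = log(3*w + 1), dv = w**2 dw.
Then du = 3/(3*w + 1) dw and v = w**3/3.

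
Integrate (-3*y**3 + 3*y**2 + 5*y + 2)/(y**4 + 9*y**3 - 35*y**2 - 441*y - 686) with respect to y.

Factor the denominator: (y - 7)*(y + 2)*(y + 7)**2.
Partial-fraction decomposition: -11743/(4900*(y + 7)) + 1143/(70*(y + 7)**2) - 28/(225*(y + 2)) - 845/(1764*(y - 7)).
Integrate each term; A/(y−a) gives A·log|y−a|; A/(y−a)² gives −A/(y−a).

-845*log(y - 7)/1764 - 28*log(y + 2)/225 - 11743*log(y + 7)/4900 - 1143/(70*y + 490) + C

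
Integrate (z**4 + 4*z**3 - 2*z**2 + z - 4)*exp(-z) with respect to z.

Use integration by parts with u = z**4 + 4*z**3 - 2*z**2 + z - 4, dv = exp(-z) dz, so v = -exp(-z).
Apply parts 4 times (tabular method): alternate signs, differentiate u down to 0, integrate dv up.

(-z**4 - 8*z**3 - 22*z**2 - 45*z - 41)*exp(-z) + C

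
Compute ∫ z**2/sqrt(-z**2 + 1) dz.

-z*sqrt(-z**2 + 1)/2 + asin(z)/2 + C

Substitute z = sin(θ), so dz = cos(θ) dθ and the radical becomes sqrt(-z**2 + 1) = cos(θ) by the Pythagorean identity.
Integrate the resulting trig expression in θ, then back-substitute θ = asin(z), sin(θ) = z, cos(θ) = sqrt(-z**2 + 1) (absorbing any constant into C).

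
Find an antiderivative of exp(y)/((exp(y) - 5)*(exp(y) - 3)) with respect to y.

Let u = e^y, du = e^y dy.
The integral becomes ∫ du/((u-3)(u-5)); decompose into partial fractions.

log(exp(y) - 5)/2 - log(exp(y) - 3)/2 + C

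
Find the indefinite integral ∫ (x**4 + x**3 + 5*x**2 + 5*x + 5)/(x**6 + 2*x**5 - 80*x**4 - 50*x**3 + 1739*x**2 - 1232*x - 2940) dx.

1727*log(x - 6)/4732 - 905*log(x - 5)/2592 + 59*log(x - 2)/2916 - 5*log(x + 1)/4536 - 137755*log(x + 7)/3942432 - 2273/(8424*x + 58968) + C

Factor the denominator: (x - 6)*(x - 5)*(x - 2)*(x + 1)*(x + 7)**2.
Partial-fraction decomposition: -137755/(3942432*(x + 7)) + 2273/(8424*(x + 7)**2) - 5/(4536*(x + 1)) + 59/(2916*(x - 2)) - 905/(2592*(x - 5)) + 1727/(4732*(x - 6)).
Integrate each term; A/(x−a) gives A·log|x−a|; A/(x−a)² gives −A/(x−a).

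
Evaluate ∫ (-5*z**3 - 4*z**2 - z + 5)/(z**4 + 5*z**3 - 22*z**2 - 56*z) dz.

Factor the denominator: z*(z - 4)*(z + 2)*(z + 7).
Partial-fraction decomposition: -1531/(385*(z + 7)) + 31/(60*(z + 2)) - 383/(264*(z - 4)) - 5/(56*z).
Integrate each term: A/(z−a) contributes A·log|z−a|.

-5*log(z)/56 - 383*log(z - 4)/264 + 31*log(z + 2)/60 - 1531*log(z + 7)/385 + C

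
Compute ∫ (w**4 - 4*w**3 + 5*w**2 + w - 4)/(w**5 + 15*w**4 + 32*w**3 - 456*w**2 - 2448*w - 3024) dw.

307*log(w - 6)/7488 - 31*log(w + 2)/320 - 8725*log(w + 6)/144 + 4007*log(w + 7)/65 - 1165/(24*w + 144) + C

Factor the denominator: (w - 6)*(w + 2)*(w + 6)**2*(w + 7).
Partial-fraction decomposition: 4007/(65*(w + 7)) - 8725/(144*(w + 6)) + 1165/(24*(w + 6)**2) - 31/(320*(w + 2)) + 307/(7488*(w - 6)).
Integrate each term; A/(w−a) gives A·log|w−a|; A/(w−a)² gives −A/(w−a).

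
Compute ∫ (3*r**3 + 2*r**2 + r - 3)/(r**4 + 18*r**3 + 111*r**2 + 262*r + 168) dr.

-log(r + 1)/18 + 167*log(r + 4)/18 - 117*log(r + 6)/2 + 941*log(r + 7)/18 + C

Factor the denominator: (r + 1)*(r + 4)*(r + 6)*(r + 7).
Partial-fraction decomposition: 941/(18*(r + 7)) - 117/(2*(r + 6)) + 167/(18*(r + 4)) - 1/(18*(r + 1)).
Integrate each term: A/(r−a) contributes A·log|r−a|.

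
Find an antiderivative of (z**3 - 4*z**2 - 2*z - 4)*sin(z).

Use integration by parts with u = z**3 - 4*z**2 - 2*z - 4, dv = sin(z) dz, so v = -cos(z).
Apply parts 3 times (tabular method): alternate signs, differentiate u down to 0, integrate dv up.

-z**3*cos(z) + 3*z**2*sin(z) + 4*z**2*cos(z) - 8*z*sin(z) + 8*z*cos(z) - 8*sin(z) - 4*cos(z) + C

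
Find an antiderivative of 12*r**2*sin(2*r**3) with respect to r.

-2*cos(2*r**3) + C

Let u = 2*r**3, so du = (6*r**2) dr.
Rewriting, the integral becomes 2·∫ sin(u) du = 2·-cos(u).
Substituting back, u = 2*r**3.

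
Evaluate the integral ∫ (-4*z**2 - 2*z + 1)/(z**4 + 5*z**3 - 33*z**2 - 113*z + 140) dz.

Factor the denominator: (z - 5)*(z - 1)*(z + 4)*(z + 7).
Partial-fraction decomposition: 181/(288*(z + 7)) - 11/(27*(z + 4)) + 1/(32*(z - 1)) - 109/(432*(z - 5)).
Integrate each term: A/(z−a) contributes A·log|z−a|.

-109*log(z - 5)/432 + log(z - 1)/32 - 11*log(z + 4)/27 + 181*log(z + 7)/288 + C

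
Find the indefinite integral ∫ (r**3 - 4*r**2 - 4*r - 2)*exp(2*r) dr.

(4*r**3 - 22*r**2 + 6*r - 11)*exp(2*r)/8 + C

Use integration by parts with u = r**3 - 4*r**2 - 4*r - 2, dv = exp(2*r) dr, so v = exp(2*r)/2.
Apply parts 3 times (tabular method): alternate signs, differentiate u down to 0, integrate dv up.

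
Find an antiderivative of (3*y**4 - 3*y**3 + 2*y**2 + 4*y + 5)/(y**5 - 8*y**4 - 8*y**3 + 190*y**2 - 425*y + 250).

Factor the denominator: (y - 5)**2*(y - 2)*(y - 1)*(y + 5).
Partial-fraction decomposition: 457/(840*(y + 5)) - 11/(96*(y - 1)) + 5/(7*(y - 2)) + 297/(160*(y - 5)) + 105/(8*(y - 5)**2).
Integrate each term; A/(y−a) gives A·log|y−a|; A/(y−a)² gives −A/(y−a).

297*log(y - 5)/160 + 5*log(y - 2)/7 - 11*log(y - 1)/96 + 457*log(y + 5)/840 - 105/(8*y - 40) + C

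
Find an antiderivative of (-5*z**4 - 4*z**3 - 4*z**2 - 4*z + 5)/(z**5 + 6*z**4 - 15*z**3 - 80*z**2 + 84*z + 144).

-139*log(z - 3)/63 + 131*log(z - 2)/144 + log(z + 1)/45 + 1067*log(z + 4)/252 - 5731*log(z + 6)/720 + C

Factor the denominator: (z - 3)*(z - 2)*(z + 1)*(z + 4)*(z + 6).
Partial-fraction decomposition: -5731/(720*(z + 6)) + 1067/(252*(z + 4)) + 1/(45*(z + 1)) + 131/(144*(z - 2)) - 139/(63*(z - 3)).
Integrate each term: A/(z−a) contributes A·log|z−a|.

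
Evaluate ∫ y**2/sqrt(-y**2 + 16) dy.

Substitute y = 4·sin(θ), so dy = 4·cos(θ) dθ and the radical becomes sqrt(-y**2 + 16) = 4·cos(θ) by the Pythagorean identity.
Integrate the resulting trig expression in θ, then back-substitute θ = asin(y/4), sin(θ) = y/4, cos(θ) = sqrt(-y**2 + 16)/4 (absorbing any constant into C).

-y*sqrt(-y**2 + 16)/2 + 8*asin(y/4) + C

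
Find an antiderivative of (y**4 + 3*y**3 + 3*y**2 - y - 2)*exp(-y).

(-y**4 - 7*y**3 - 24*y**2 - 47*y - 45)*exp(-y) + C

Use integration by parts with u = y**4 + 3*y**3 + 3*y**2 - y - 2, dv = exp(-y) dy, so v = -exp(-y).
Apply parts 4 times (tabular method): alternate signs, differentiate u down to 0, integrate dv up.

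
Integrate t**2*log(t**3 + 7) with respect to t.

Let u = t**3 + 7, so du = (3*t**2) dt.
The integral becomes (1/3)·∫ log(u) du; integrate by parts with u′=log(u), dv′=du.

t**3*log(t**3 + 7)/3 - t**3/3 + 7*log(t**3 + 7)/3 + C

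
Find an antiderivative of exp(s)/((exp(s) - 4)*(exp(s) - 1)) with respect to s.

log(exp(s) - 4)/3 - log(exp(s) - 1)/3 + C

Let u = e^s, du = e^s ds.
The integral becomes ∫ du/((u-4)(u-1)); decompose into partial fractions.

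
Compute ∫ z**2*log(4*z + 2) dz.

Use integration by parts with u = log(4*z + 2), dv = z**2 dz.
Then du = 4/(4*z + 2) dz and v = z**3/3.

z**3*log(4*z + 2)/3 - z**3/9 + z**2/12 - z/12 + log(2*z + 1)/24 + C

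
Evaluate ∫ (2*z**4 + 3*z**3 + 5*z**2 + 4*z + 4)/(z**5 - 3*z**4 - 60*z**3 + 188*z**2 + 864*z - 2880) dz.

Factor the denominator: (z - 6)*(z - 4)**2*(z + 5)*(z + 6).
Partial-fraction decomposition: 263/(150*(z + 6)) - 328/(297*(z + 5)) - 3496/(675*(z - 4)) - 67/(15*(z - 4)**2) + 431/(66*(z - 6)).
Integrate each term; A/(z−a) gives A·log|z−a|; A/(z−a)² gives −A/(z−a).

431*log(z - 6)/66 - 3496*log(z - 4)/675 - 328*log(z + 5)/297 + 263*log(z + 6)/150 + 67/(15*z - 60) + C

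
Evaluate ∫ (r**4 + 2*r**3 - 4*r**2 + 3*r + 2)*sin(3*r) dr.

-r**4*cos(3*r)/3 + 4*r**3*sin(3*r)/9 - 2*r**3*cos(3*r)/3 + 2*r**2*sin(3*r)/3 + 16*r**2*cos(3*r)/9 - 32*r*sin(3*r)/27 - 5*r*cos(3*r)/9 + 5*sin(3*r)/27 - 86*cos(3*r)/81 + C

Use integration by parts with u = r**4 + 2*r**3 - 4*r**2 + 3*r + 2, dv = sin(3*r) dr, so v = -cos(3*r)/3.
Apply parts 4 times (tabular method): alternate signs, differentiate u down to 0, integrate dv up.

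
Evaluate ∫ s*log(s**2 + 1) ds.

Let u = s**2 + 1, so du = (2*s) ds.
The integral becomes (1/2)·∫ log(u) du; integrate by parts with u′=log(u), dv′=du.

s**2*log(s**2 + 1)/2 - s**2/2 + log(s**2 + 1)/2 + C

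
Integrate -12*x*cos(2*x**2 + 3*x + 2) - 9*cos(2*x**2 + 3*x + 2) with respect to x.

Let u = 2*x**2 + 3*x + 2, so du = (4*x + 3) dx.
Rewriting, the integral becomes -3·∫ cos(u) du = -3·sin(u).
Substituting back, u = 2*x**2 + 3*x + 2.

-3*sin(2*x**2 + 3*x + 2) + C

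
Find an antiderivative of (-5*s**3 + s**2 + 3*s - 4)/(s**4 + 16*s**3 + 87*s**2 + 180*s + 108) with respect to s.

-log(s + 1)/50 - 131*log(s + 3)/18 + 517*log(s + 6)/225 - 1094/(15*s + 90) + C

Factor the denominator: (s + 1)*(s + 3)*(s + 6)**2.
Partial-fraction decomposition: 517/(225*(s + 6)) + 1094/(15*(s + 6)**2) - 131/(18*(s + 3)) - 1/(50*(s + 1)).
Integrate each term; A/(s−a) gives A·log|s−a|; A/(s−a)² gives −A/(s−a).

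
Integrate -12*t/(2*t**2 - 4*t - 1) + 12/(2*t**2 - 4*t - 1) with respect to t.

Let u = 2*t**2 - 4*t - 1, so du = (4*t - 4) dt.
Rewriting, the integral becomes -3·∫ 1/u du = -3·log(u).
Substituting back, u = 2*t**2 - 4*t - 1.

-3*log(2*t**2 - 4*t - 1) + C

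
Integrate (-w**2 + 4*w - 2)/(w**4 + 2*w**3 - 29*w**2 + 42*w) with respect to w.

-log(w)/21 + log(w - 3)/30 - log(w - 2)/9 + 79*log(w + 7)/630 + C

Factor the denominator: w*(w - 3)*(w - 2)*(w + 7).
Partial-fraction decomposition: 79/(630*(w + 7)) - 1/(9*(w - 2)) + 1/(30*(w - 3)) - 1/(21*w).
Integrate each term: A/(w−a) contributes A·log|w−a|.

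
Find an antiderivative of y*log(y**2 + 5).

Let u = y**2 + 5, so du = (2*y) dy.
The integral becomes (1/2)·∫ log(u) du; integrate by parts with u′=log(u), dv′=du.

y**2*log(y**2 + 5)/2 - y**2/2 + 5*log(y**2 + 5)/2 + C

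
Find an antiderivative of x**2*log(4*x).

Use integration by parts with u = log(4*x), dv = x**2 dx.
Then du = 1/x dx and v = x**3/3.

x**3*(log(x) + 2*log(2))/3 - x**3/9 + C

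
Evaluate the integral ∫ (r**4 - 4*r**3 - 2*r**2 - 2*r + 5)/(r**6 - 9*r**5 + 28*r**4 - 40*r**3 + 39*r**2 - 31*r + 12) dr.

-35*log(r - 4)/153 + 23*log(r - 3)/20 - 41*log(r - 1)/36 + 37*log(r**2 + 1)/340 - 39*atan(r)/170 + 1/(6*r - 6) + C

Factor the denominator: (r - 4)*(r - 3)*(r - 1)**2*(r**2 + 1).
Partial-fraction decomposition: (37*r - 39)/(170*(r**2 + 1)) - 41/(36*(r - 1)) - 1/(6*(r - 1)**2) + 23/(20*(r - 3)) - 35/(153*(r - 4)).
Integrate each term; A/(r−a) gives A·log|r−a|; the (Br+D)/(r²+p²) term gives a log and an atan.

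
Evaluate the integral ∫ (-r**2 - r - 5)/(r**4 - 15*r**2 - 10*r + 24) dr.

-25*log(r - 4)/126 + 7*log(r - 1)/36 - 7*log(r + 2)/18 + 11*log(r + 3)/28 + C

Factor the denominator: (r - 4)*(r - 1)*(r + 2)*(r + 3).
Partial-fraction decomposition: 11/(28*(r + 3)) - 7/(18*(r + 2)) + 7/(36*(r - 1)) - 25/(126*(r - 4)).
Integrate each term: A/(r−a) contributes A·log|r−a|.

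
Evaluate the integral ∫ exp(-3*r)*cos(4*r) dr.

4*exp(-3*r)*sin(4*r)/25 - 3*exp(-3*r)*cos(4*r)/25 + C

Let I denote the integral. Integrate by parts with u = cos(4*r), dv = exp(-3*r) dr, so v = -exp(-3*r)/3: I = -exp(-3*r)*cos(4*r)/3 − (4/3)·∫ exp(-3*r)*sin(4*r) dr.
Apply parts again with u = sin(4*r), dv = exp(-3*r) dr: ∫ exp(-3*r)*sin(4*r) dr = -exp(-3*r)*sin(4*r)/3 + (4/3)·I. Substituting back brings back I: I = 4*exp(-3*r)*sin(4*r)/9 - exp(-3*r)*cos(4*r)/3 − (16/9)·I.
Solving for I: (1 + 16/9)·I equals the remaining terms, so I = (9/25)·(4*exp(-3*r)*sin(4*r)/9 - exp(-3*r)*cos(4*r)/3).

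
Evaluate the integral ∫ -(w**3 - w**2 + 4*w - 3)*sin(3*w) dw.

w**3*cos(3*w)/3 - w**2*sin(3*w)/3 - w**2*cos(3*w)/3 + 2*w*sin(3*w)/9 + 10*w*cos(3*w)/9 - 10*sin(3*w)/27 - 25*cos(3*w)/27 + C

Use integration by parts with u = w**3 - w**2 + 4*w - 3, dv = -sin(3*w) dw, so v = cos(3*w)/3.
Apply parts 3 times (tabular method): alternate signs, differentiate u down to 0, integrate dv up.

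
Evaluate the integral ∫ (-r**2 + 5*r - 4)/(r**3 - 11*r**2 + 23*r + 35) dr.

Factor the denominator: (r - 7)*(r - 5)*(r + 1).
Partial-fraction decomposition: -5/(24*(r + 1)) + 1/(3*(r - 5)) - 9/(8*(r - 7)).
Integrate each term: A/(r−a) contributes A·log|r−a|.

-9*log(r - 7)/8 + log(r - 5)/3 - 5*log(r + 1)/24 + C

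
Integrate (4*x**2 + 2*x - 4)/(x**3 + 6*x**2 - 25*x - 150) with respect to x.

Factor the denominator: (x - 5)*(x + 5)*(x + 6).
Partial-fraction decomposition: 128/(11*(x + 6)) - 43/(5*(x + 5)) + 53/(55*(x - 5)).
Integrate each term: A/(x−a) contributes A·log|x−a|.

53*log(x - 5)/55 - 43*log(x + 5)/5 + 128*log(x + 6)/11 + C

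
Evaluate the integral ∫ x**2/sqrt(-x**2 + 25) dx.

-x*sqrt(-x**2 + 25)/2 + 25*asin(x/5)/2 + C

Substitute x = 5·sin(θ), so dx = 5·cos(θ) dθ and the radical becomes sqrt(-x**2 + 25) = 5·cos(θ) by the Pythagorean identity.
Integrate the resulting trig expression in θ, then back-substitute θ = asin(x/5), sin(θ) = x/5, cos(θ) = sqrt(-x**2 + 25)/5 (absorbing any constant into C).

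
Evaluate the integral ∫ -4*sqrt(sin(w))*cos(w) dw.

-8*sin(w)**(3/2)/3 + C

Let u = sin(w), so du = (cos(w)) dw.
Rewriting, the integral becomes -4·∫ √u du = -4·(2/3)u^(3/2).
Substituting back, u = sin(w).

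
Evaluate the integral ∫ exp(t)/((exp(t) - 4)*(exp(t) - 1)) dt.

Let u = e^t, du = e^t dt.
The integral becomes ∫ du/((u-4)(u-1)); decompose into partial fractions.

log(exp(t) - 4)/3 - log(exp(t) - 1)/3 + C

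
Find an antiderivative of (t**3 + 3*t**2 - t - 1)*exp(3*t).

(9*t**3 + 18*t**2 - 21*t - 2)*exp(3*t)/27 + C

Use integration by parts with u = t**3 + 3*t**2 - t - 1, dv = exp(3*t) dt, so v = exp(3*t)/3.
Apply parts 3 times (tabular method): alternate signs, differentiate u down to 0, integrate dv up.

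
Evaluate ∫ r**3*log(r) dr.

r**4*log(r)/4 - r**4/16 + C

Use integration by parts with u = log(r), dv = r**3 dr.
Then du = 1/r dr and v = r**4/4.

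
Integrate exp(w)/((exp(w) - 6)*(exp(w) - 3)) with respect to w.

log(exp(w) - 6)/3 - log(exp(w) - 3)/3 + C

Let u = e^w, du = e^w dw.
The integral becomes ∫ du/((u-3)(u-6)); decompose into partial fractions.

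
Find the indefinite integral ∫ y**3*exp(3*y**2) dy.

Let u = y², du = 2y dy; rewrite as (1/2)∫ u^1·exp(3u) du.
Now integrate by parts 1 time.

(3*y**2 - 1)*exp(3*y**2)/18 + C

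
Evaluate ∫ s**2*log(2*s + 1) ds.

Use integration by parts with u = log(2*s + 1), dv = s**2 ds.
Then du = 2/(2*s + 1) ds and v = s**3/3.

s**3*log(2*s + 1)/3 - s**3/9 + s**2/12 - s/12 + log(2*s + 1)/24 + C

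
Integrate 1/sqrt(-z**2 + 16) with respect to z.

Substitute z = 4·sin(θ), so dz = 4·cos(θ) dθ and the radical becomes sqrt(-z**2 + 16) = 4·cos(θ) by the Pythagorean identity.
Integrate the resulting trig expression in θ, then back-substitute θ = asin(z/4), sin(θ) = z/4, cos(θ) = sqrt(-z**2 + 16)/4 (absorbing any constant into C).

asin(z/4) + C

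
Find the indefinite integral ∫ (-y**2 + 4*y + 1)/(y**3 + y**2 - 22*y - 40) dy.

Factor the denominator: (y - 5)*(y + 2)*(y + 4).
Partial-fraction decomposition: -31/(18*(y + 4)) + 11/(14*(y + 2)) - 4/(63*(y - 5)).
Integrate each term: A/(y−a) contributes A·log|y−a|.

-4*log(y - 5)/63 + 11*log(y + 2)/14 - 31*log(y + 4)/18 + C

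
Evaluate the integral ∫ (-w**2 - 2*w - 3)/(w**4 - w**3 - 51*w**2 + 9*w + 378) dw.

Factor the denominator: (w - 7)*(w - 3)*(w + 3)*(w + 6).
Partial-fraction decomposition: 1/(13*(w + 6)) - 1/(30*(w + 3)) + 1/(12*(w - 3)) - 33/(260*(w - 7)).
Integrate each term: A/(w−a) contributes A·log|w−a|.

-33*log(w - 7)/260 + log(w - 3)/12 - log(w + 3)/30 + log(w + 6)/13 + C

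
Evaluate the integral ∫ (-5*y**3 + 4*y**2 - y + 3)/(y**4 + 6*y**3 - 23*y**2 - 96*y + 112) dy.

-257*log(y - 4)/264 - log(y - 1)/120 + 391*log(y + 4)/120 - 1921*log(y + 7)/264 + C

Factor the denominator: (y - 4)*(y - 1)*(y + 4)*(y + 7).
Partial-fraction decomposition: -1921/(264*(y + 7)) + 391/(120*(y + 4)) - 1/(120*(y - 1)) - 257/(264*(y - 4)).
Integrate each term: A/(y−a) contributes A·log|y−a|.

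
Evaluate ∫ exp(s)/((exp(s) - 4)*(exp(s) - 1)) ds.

log(exp(s) - 4)/3 - log(exp(s) - 1)/3 + C

Let u = e^s, du = e^s ds.
The integral becomes ∫ du/((u-4)(u-1)); decompose into partial fractions.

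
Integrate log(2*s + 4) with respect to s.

Use integration by parts with u = log(2*s + 4), dv = ds.
Then du = 2/(2*s + 4) ds and v = s.

s*log(2*s + 4) - s + 2*log(s + 2) + C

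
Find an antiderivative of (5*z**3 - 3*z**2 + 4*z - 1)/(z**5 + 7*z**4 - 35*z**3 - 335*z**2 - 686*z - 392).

Factor the denominator: (z - 7)*(z + 1)*(z + 2)*(z + 4)*(z + 7).
Partial-fraction decomposition: -1891/(1260*(z + 7)) + 35/(18*(z + 4)) - 61/(90*(z + 2)) + 13/(144*(z + 1)) + 145/(1008*(z - 7)).
Integrate each term: A/(z−a) contributes A·log|z−a|.

145*log(z - 7)/1008 + 13*log(z + 1)/144 - 61*log(z + 2)/90 + 35*log(z + 4)/18 - 1891*log(z + 7)/1260 + C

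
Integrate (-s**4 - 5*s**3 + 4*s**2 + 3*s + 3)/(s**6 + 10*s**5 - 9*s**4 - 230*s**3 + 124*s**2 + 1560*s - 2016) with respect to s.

Factor the denominator: (s - 3)*(s - 2)**2*(s + 4)*(s + 6)*(s + 7).
Partial-fraction decomposition: 254/(1215*(s + 7)) - 29/(384*(s + 6)) - 17/(216*(s + 4)) + 6589/(31104*(s - 2)) + 31/(432*(s - 2)**2) - 4/(15*(s - 3)).
Integrate each term; A/(s−a) gives A·log|s−a|; A/(s−a)² gives −A/(s−a).

-4*log(s - 3)/15 + 6589*log(s - 2)/31104 - 17*log(s + 4)/216 - 29*log(s + 6)/384 + 254*log(s + 7)/1215 - 31/(432*s - 864) + C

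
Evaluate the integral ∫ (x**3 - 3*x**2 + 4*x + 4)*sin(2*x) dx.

Use integration by parts with u = x**3 - 3*x**2 + 4*x + 4, dv = sin(2*x) dx, so v = -cos(2*x)/2.
Apply parts 3 times (tabular method): alternate signs, differentiate u down to 0, integrate dv up.

-x**3*cos(2*x)/2 + 3*x**2*sin(2*x)/4 + 3*x**2*cos(2*x)/2 - 3*x*sin(2*x)/2 - 5*x*cos(2*x)/4 + 5*sin(2*x)/8 - 11*cos(2*x)/4 + C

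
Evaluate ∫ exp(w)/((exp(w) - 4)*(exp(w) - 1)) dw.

log(exp(w) - 4)/3 - log(exp(w) - 1)/3 + C

Let u = e^w, du = e^w dw.
The integral becomes ∫ du/((u-1)(u-4)); decompose into partial fractions.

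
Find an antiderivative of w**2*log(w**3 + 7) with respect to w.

w**3*log(w**3 + 7)/3 - w**3/3 + 7*log(w**3 + 7)/3 + C

Let u = w**3 + 7, so du = (3*w**2) dw.
The integral becomes (1/3)·∫ log(u) du; integrate by parts with u′=log(u), dv′=du.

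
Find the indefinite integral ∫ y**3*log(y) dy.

y**4*log(y)/4 - y**4/16 + C

Use integration by parts with u = log(y), dv = y**3 dy.
Then du = 1/y dy and v = y**4/4.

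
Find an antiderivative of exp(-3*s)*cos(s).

Let I denote the integral. Integrate by parts with u = cos(s), dv = exp(-3*s) ds, so v = -exp(-3*s)/3: I = -exp(-3*s)*cos(s)/3 − (1/3)·∫ exp(-3*s)*sin(s) ds.
Apply parts again with u = sin(s), dv = exp(-3*s) ds: ∫ exp(-3*s)*sin(s) ds = -exp(-3*s)*sin(s)/3 + (1/3)·I. Substituting back brings back I: I = exp(-3*s)*sin(s)/9 - exp(-3*s)*cos(s)/3 − (1/9)·I.
Solving for I: (1 + 1/9)·I equals the remaining terms, so I = (9/10)·(exp(-3*s)*sin(s)/9 - exp(-3*s)*cos(s)/3).

exp(-3*s)*sin(s)/10 - 3*exp(-3*s)*cos(s)/10 + C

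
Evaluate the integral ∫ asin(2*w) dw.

w*asin(2*w) + sqrt(-4*w**2 + 1)/2 + C

Use integration by parts with u = arcsin(2*w), dv = dw.
Then du = 2/sqrt(-4*w**2 + 1) dw.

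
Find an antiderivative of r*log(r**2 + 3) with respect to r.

r**2*log(r**2 + 3)/2 - r**2/2 + 3*log(r**2 + 3)/2 + C

Let u = r**2 + 3, so du = (2*r) dr.
The integral becomes (1/2)·∫ log(u) du; integrate by parts with u′=log(u), dv′=du.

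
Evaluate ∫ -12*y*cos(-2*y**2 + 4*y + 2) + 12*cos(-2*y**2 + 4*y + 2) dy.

Let u = 2*y**2 - 4*y - 2, so du = (4*y - 4) dy.
Rewriting, the integral becomes -3·∫ cos(u) du = -3·sin(u).
Substituting back, u = 2*y**2 - 4*y - 2.

3*sin(-2*y**2 + 4*y + 2) + C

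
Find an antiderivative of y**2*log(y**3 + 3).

Let u = y**3 + 3, so du = (3*y**2) dy.
The integral becomes (1/3)·∫ log(u) du; integrate by parts with u′=log(u), dv′=du.

y**3*log(y**3 + 3)/3 - y**3/3 + log(y**3 + 3) + C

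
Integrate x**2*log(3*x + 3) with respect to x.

Use integration by parts with u = log(3*x + 3), dv = x**2 dx.
Then du = 3/(3*x + 3) dx and v = x**3/3.

x**3*log(3*x + 3)/3 - x**3/9 + x**2/6 - x/3 + log(x + 1)/3 + C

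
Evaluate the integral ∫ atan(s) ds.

s*atan(s) - log(s**2 + 1)/2 + C

Use integration by parts with u = arctan(s), dv = ds.
Then du = 1/(s**2 + 1) ds.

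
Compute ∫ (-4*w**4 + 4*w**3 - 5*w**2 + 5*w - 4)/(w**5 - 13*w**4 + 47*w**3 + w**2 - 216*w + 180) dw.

-2237*log(w - 6)/60 + 263*log(w - 5)/7 - 25*log(w - 3)/6 + log(w - 1)/30 - 13*log(w + 2)/84 + C

Factor the denominator: (w - 6)*(w - 5)*(w - 3)*(w - 1)*(w + 2).
Partial-fraction decomposition: -13/(84*(w + 2)) + 1/(30*(w - 1)) - 25/(6*(w - 3)) + 263/(7*(w - 5)) - 2237/(60*(w - 6)).
Integrate each term: A/(w−a) contributes A·log|w−a|.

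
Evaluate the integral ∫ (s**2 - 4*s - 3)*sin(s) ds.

Use integration by parts with u = s**2 - 4*s - 3, dv = sin(s) ds, so v = -cos(s).
Apply parts 2 times (tabular method): alternate signs, differentiate u down to 0, integrate dv up.

-s**2*cos(s) + 2*s*sin(s) + 4*s*cos(s) - 4*sin(s) + 5*cos(s) + C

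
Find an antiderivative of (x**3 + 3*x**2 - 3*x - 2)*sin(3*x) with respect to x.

-x**3*cos(3*x)/3 + x**2*sin(3*x)/3 - x**2*cos(3*x) + 2*x*sin(3*x)/3 + 11*x*cos(3*x)/9 - 11*sin(3*x)/27 + 8*cos(3*x)/9 + C

Use integration by parts with u = x**3 + 3*x**2 - 3*x - 2, dv = sin(3*x) dx, so v = -cos(3*x)/3.
Apply parts 3 times (tabular method): alternate signs, differentiate u down to 0, integrate dv up.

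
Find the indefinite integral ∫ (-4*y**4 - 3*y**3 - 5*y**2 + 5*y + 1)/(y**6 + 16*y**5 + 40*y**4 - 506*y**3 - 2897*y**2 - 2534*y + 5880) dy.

Factor the denominator: (y - 6)*(y - 1)*(y + 4)*(y + 5)*(y + 7)**2.
Partial-fraction decomposition: -630889/(97344*(y + 7)) - 4427/(312*(y + 7)**2) + 379/(44*(y + 5)) - 931/(450*(y + 4)) + 1/(1600*(y - 1)) - 5981/(92950*(y - 6)).
Integrate each term; A/(y−a) gives A·log|y−a|; A/(y−a)² gives −A/(y−a).

-5981*log(y - 6)/92950 + log(y - 1)/1600 - 931*log(y + 4)/450 + 379*log(y + 5)/44 - 630889*log(y + 7)/97344 + 4427/(312*y + 2184) + C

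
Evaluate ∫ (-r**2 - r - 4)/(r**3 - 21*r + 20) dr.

-8*log(r - 4)/9 + log(r - 1)/3 - 4*log(r + 5)/9 + C

Factor the denominator: (r - 4)*(r - 1)*(r + 5).
Partial-fraction decomposition: -4/(9*(r + 5)) + 1/(3*(r - 1)) - 8/(9*(r - 4)).
Integrate each term: A/(r−a) contributes A·log|r−a|.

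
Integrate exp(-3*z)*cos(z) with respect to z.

exp(-3*z)*sin(z)/10 - 3*exp(-3*z)*cos(z)/10 + C

Let I denote the integral. Integrate by parts with u = cos(z), dv = exp(-3*z) dz, so v = -exp(-3*z)/3: I = -exp(-3*z)*cos(z)/3 − (1/3)·∫ exp(-3*z)*sin(z) dz.
Apply parts again with u = sin(z), dv = exp(-3*z) dz: ∫ exp(-3*z)*sin(z) dz = -exp(-3*z)*sin(z)/3 + (1/3)·I. Substituting back brings back I: I = exp(-3*z)*sin(z)/9 - exp(-3*z)*cos(z)/3 − (1/9)·I.
Solving for I: (1 + 1/9)·I equals the remaining terms, so I = (9/10)·(exp(-3*z)*sin(z)/9 - exp(-3*z)*cos(z)/3).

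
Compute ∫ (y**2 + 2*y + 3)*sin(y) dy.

-y**2*cos(y) + 2*y*sin(y) - 2*y*cos(y) + 2*sin(y) - cos(y) + C

Use integration by parts with u = y**2 + 2*y + 3, dv = sin(y) dy, so v = -cos(y).
Apply parts 2 times (tabular method): alternate signs, differentiate u down to 0, integrate dv up.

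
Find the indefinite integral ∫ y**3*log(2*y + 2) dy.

y**4*log(2*y + 2)/4 - y**4/16 + y**3/12 - y**2/8 + y/4 - log(y + 1)/4 + C

Use integration by parts with u = log(2*y + 2), dv = y**3 dy.
Then du = 2/(2*y + 2) dy and v = y**4/4.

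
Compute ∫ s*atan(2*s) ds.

Use integration by parts with u = arctan(2*s), dv = s ds.
Then du = 2/(4*s**2 + 1) ds.

s**2*atan(2*s)/2 - s/4 + atan(2*s)/8 + C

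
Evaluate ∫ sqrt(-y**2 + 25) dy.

Substitute y = 5·sin(θ), so dy = 5·cos(θ) dθ and the radical becomes sqrt(-y**2 + 25) = 5·cos(θ) by the Pythagorean identity.
Integrate the resulting trig expression in θ, then back-substitute θ = asin(y/5), sin(θ) = y/5, cos(θ) = sqrt(-y**2 + 25)/5 (absorbing any constant into C).

y*sqrt(-y**2 + 25)/2 + 25*asin(y/5)/2 + C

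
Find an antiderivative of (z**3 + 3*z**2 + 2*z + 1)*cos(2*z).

z**3*sin(2*z)/2 + 3*z**2*sin(2*z)/2 + 3*z**2*cos(2*z)/4 + z*sin(2*z)/4 + 3*z*cos(2*z)/2 - sin(2*z)/4 + cos(2*z)/8 + C

Use integration by parts with u = z**3 + 3*z**2 + 2*z + 1, dv = cos(2*z) dz, so v = sin(2*z)/2.
Apply parts 3 times (tabular method): alternate signs, differentiate u down to 0, integrate dv up.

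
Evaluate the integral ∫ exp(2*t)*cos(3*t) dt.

3*exp(2*t)*sin(3*t)/13 + 2*exp(2*t)*cos(3*t)/13 + C

Let I denote the integral. Integrate by parts with u = cos(3*t), dv = exp(2*t) dt, so v = exp(2*t)/2: I = exp(2*t)*cos(3*t)/2 + (3/2)·∫ exp(2*t)*sin(3*t) dt.
Apply parts again with u = sin(3*t), dv = exp(2*t) dt: ∫ exp(2*t)*sin(3*t) dt = exp(2*t)*sin(3*t)/2 − (3/2)·I. Substituting back brings back I: I = 3*exp(2*t)*sin(3*t)/4 + exp(2*t)*cos(3*t)/2 − (9/4)·I.
Solving for I: (1 + 9/4)·I equals the remaining terms, so I = (4/13)·(3*exp(2*t)*sin(3*t)/4 + exp(2*t)*cos(3*t)/2).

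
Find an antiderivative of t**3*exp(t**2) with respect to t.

Let u = t², du = 2t dt; rewrite as (1/2)∫ u^1·exp(1u) du.
Now integrate by parts 1 time.

(t**2 - 1)*exp(t**2)/2 + C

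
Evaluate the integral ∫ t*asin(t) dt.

t**2*asin(t)/2 + t*sqrt(-t**2 + 1)/4 - asin(t)/4 + C

Use integration by parts with u = arcsin(t), dv = t dt.
Then du = 1/sqrt(-t**2 + 1) dt.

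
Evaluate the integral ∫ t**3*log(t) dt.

t**4*log(t)/4 - t**4/16 + C

Use integration by parts with u = log(t), dv = t**3 dt.
Then du = 1/t dt and v = t**4/4.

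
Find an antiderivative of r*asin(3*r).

r**2*asin(3*r)/2 + r*sqrt(-9*r**2 + 1)/12 - asin(3*r)/36 + C

Use integration by parts with u = arcsin(3*r), dv = r dr.
Then du = 3/sqrt(-9*r**2 + 1) dr.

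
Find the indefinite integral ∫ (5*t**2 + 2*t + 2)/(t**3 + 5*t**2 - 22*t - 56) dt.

Factor the denominator: (t - 4)*(t + 2)*(t + 7).
Partial-fraction decomposition: 233/(55*(t + 7)) - 3/(5*(t + 2)) + 15/(11*(t - 4)).
Integrate each term: A/(t−a) contributes A·log|t−a|.

15*log(t - 4)/11 - 3*log(t + 2)/5 + 233*log(t + 7)/55 + C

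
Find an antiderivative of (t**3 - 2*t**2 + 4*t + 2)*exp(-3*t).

(-9*t**3 + 9*t**2 - 30*t - 28)*exp(-3*t)/27 + C

Use integration by parts with u = t**3 - 2*t**2 + 4*t + 2, dv = exp(-3*t) dt, so v = -exp(-3*t)/3.
Apply parts 3 times (tabular method): alternate signs, differentiate u down to 0, integrate dv up.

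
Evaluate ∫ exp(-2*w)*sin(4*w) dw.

Let I denote the integral. Integrate by parts with u = sin(4*w), dv = exp(-2*w) dw, so v = -exp(-2*w)/2: I = -exp(-2*w)*sin(4*w)/2 + 2·∫ exp(-2*w)*cos(4*w) dw.
Apply parts again with u = cos(4*w), dv = exp(-2*w) dw: ∫ exp(-2*w)*cos(4*w) dw = -exp(-2*w)*cos(4*w)/2 − 2·I. Substituting back brings back I: I = -exp(-2*w)*sin(4*w)/2 - exp(-2*w)*cos(4*w) − 4·I.
Solving for I: (1 + 4)·I equals the remaining terms, so I = (1/5)·(-exp(-2*w)*sin(4*w)/2 - exp(-2*w)*cos(4*w)).

-exp(-2*w)*sin(4*w)/10 - exp(-2*w)*cos(4*w)/5 + C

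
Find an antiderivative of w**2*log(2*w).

w**3*(log(w) + log(2))/3 - w**3/9 + C

Use integration by parts with u = log(2*w), dv = w**2 dw.
Then du = 1/w dw and v = w**3/3.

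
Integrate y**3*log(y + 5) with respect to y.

Use integration by parts with u = log(y + 5), dv = y**3 dy.
Then du = 1/(y + 5) dy and v = y**4/4.

y**4*log(y + 5)/4 - y**4/16 + 5*y**3/12 - 25*y**2/8 + 125*y/4 - 625*log(y + 5)/4 + C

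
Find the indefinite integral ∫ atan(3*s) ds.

s*atan(3*s) - log(9*s**2 + 1)/6 + C

Use integration by parts with u = arctan(3*s), dv = ds.
Then du = 3/(9*s**2 + 1) ds.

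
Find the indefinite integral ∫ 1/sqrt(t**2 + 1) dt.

log(t + sqrt(t**2 + 1)) + C

Substitute t = tan(θ), so dt = sec(θ)^2 dθ and the radical becomes sqrt(t**2 + 1) = sec(θ) by the Pythagorean identity.
Integrate the resulting trig expression in θ, then back-substitute tan(θ) = t, sec(θ) = sqrt(t**2 + 1) (absorbing any constant into C).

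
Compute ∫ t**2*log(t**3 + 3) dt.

Let u = t**3 + 3, so du = (3*t**2) dt.
The integral becomes (1/3)·∫ log(u) du; integrate by parts with u′=log(u), dv′=du.

t**3*log(t**3 + 3)/3 - t**3/3 + log(t**3 + 3) + C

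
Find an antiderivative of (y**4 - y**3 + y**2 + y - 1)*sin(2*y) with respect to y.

Use integration by parts with u = y**4 - y**3 + y**2 + y - 1, dv = sin(2*y) dy, so v = -cos(2*y)/2.
Apply parts 4 times (tabular method): alternate signs, differentiate u down to 0, integrate dv up.

-y**4*cos(2*y)/2 + y**3*sin(2*y) + y**3*cos(2*y)/2 - 3*y**2*sin(2*y)/4 + y**2*cos(2*y) - y*sin(2*y) - 5*y*cos(2*y)/4 + 5*sin(2*y)/8 + C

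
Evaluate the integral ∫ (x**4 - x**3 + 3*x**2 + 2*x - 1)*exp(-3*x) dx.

(-27*x**4 - 9*x**3 - 90*x**2 - 114*x - 11)*exp(-3*x)/81 + C

Use integration by parts with u = x**4 - x**3 + 3*x**2 + 2*x - 1, dv = exp(-3*x) dx, so v = -exp(-3*x)/3.
Apply parts 4 times (tabular method): alternate signs, differentiate u down to 0, integrate dv up.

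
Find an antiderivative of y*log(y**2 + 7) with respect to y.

Let u = y**2 + 7, so du = (2*y) dy.
The integral becomes (1/2)·∫ log(u) du; integrate by parts with u′=log(u), dv′=du.

y**2*log(y**2 + 7)/2 - y**2/2 + 7*log(y**2 + 7)/2 + C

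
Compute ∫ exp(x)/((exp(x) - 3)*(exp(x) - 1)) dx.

log(exp(x) - 3)/2 - log(exp(x) - 1)/2 + C

Let u = e^x, du = e^x dx.
The integral becomes ∫ du/((u-1)(u-3)); decompose into partial fractions.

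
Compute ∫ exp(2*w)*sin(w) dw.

Let I denote the integral. Integrate by parts with u = sin(w), dv = exp(2*w) dw, so v = exp(2*w)/2: I = exp(2*w)*sin(w)/2 − (1/2)·∫ exp(2*w)*cos(w) dw.
Apply parts again with u = cos(w), dv = exp(2*w) dw: ∫ exp(2*w)*cos(w) dw = exp(2*w)*cos(w)/2 + (1/2)·I. Substituting back brings back I: I = exp(2*w)*sin(w)/2 - exp(2*w)*cos(w)/4 − (1/4)·I.
Solving for I: (1 + 1/4)·I equals the remaining terms, so I = (4/5)·(exp(2*w)*sin(w)/2 - exp(2*w)*cos(w)/4).

2*exp(2*w)*sin(w)/5 - exp(2*w)*cos(w)/5 + C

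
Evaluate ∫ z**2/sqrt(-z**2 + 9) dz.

Substitute z = 3·sin(θ), so dz = 3·cos(θ) dθ and the radical becomes sqrt(-z**2 + 9) = 3·cos(θ) by the Pythagorean identity.
Integrate the resulting trig expression in θ, then back-substitute θ = asin(z/3), sin(θ) = z/3, cos(θ) = sqrt(-z**2 + 9)/3 (absorbing any constant into C).

-z*sqrt(-z**2 + 9)/2 + 9*asin(z/3)/2 + C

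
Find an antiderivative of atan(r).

r*atan(r) - log(r**2 + 1)/2 + C

Use integration by parts with u = arctan(r), dv = dr.
Then du = 1/(r**2 + 1) dr.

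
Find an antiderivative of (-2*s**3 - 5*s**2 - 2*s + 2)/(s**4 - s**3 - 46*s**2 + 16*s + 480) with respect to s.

-311*log(s - 6)/110 + 107*log(s - 4)/72 + 29*log(s + 4)/40 - 137*log(s + 5)/99 + C

Factor the denominator: (s - 6)*(s - 4)*(s + 4)*(s + 5).
Partial-fraction decomposition: -137/(99*(s + 5)) + 29/(40*(s + 4)) + 107/(72*(s - 4)) - 311/(110*(s - 6)).
Integrate each term: A/(s−a) contributes A·log|s−a|.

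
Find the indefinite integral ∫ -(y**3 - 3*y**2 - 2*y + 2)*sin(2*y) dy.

y**3*cos(2*y)/2 - 3*y**2*sin(2*y)/4 - 3*y**2*cos(2*y)/2 + 3*y*sin(2*y)/2 - 7*y*cos(2*y)/4 + 7*sin(2*y)/8 + 7*cos(2*y)/4 + C

Use integration by parts with u = y**3 - 3*y**2 - 2*y + 2, dv = -sin(2*y) dy, so v = cos(2*y)/2.
Apply parts 3 times (tabular method): alternate signs, differentiate u down to 0, integrate dv up.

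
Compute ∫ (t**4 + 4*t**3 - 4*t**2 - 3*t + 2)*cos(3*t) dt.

t**4*sin(3*t)/3 + 4*t**3*sin(3*t)/3 + 4*t**3*cos(3*t)/9 - 16*t**2*sin(3*t)/9 + 4*t**2*cos(3*t)/3 - 17*t*sin(3*t)/9 - 32*t*cos(3*t)/27 + 86*sin(3*t)/81 - 17*cos(3*t)/27 + C

Use integration by parts with u = t**4 + 4*t**3 - 4*t**2 - 3*t + 2, dv = cos(3*t) dt, so v = sin(3*t)/3.
Apply parts 4 times (tabular method): alternate signs, differentiate u down to 0, integrate dv up.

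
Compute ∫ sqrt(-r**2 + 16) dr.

Substitute r = 4·sin(θ), so dr = 4·cos(θ) dθ and the radical becomes sqrt(-r**2 + 16) = 4·cos(θ) by the Pythagorean identity.
Integrate the resulting trig expression in θ, then back-substitute θ = asin(r/4), sin(θ) = r/4, cos(θ) = sqrt(-r**2 + 16)/4 (absorbing any constant into C).

r*sqrt(-r**2 + 16)/2 + 8*asin(r/4) + C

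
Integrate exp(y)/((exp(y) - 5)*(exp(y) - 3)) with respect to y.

Let u = e^y, du = e^y dy.
The integral becomes ∫ du/((u-5)(u-3)); decompose into partial fractions.

log(exp(y) - 5)/2 - log(exp(y) - 3)/2 + C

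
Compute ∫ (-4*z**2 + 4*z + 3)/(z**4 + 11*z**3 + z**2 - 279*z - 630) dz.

-7*log(z - 5)/96 + 15*log(z + 3)/32 - 5*log(z + 6) + 221*log(z + 7)/48 + C

Factor the denominator: (z - 5)*(z + 3)*(z + 6)*(z + 7).
Partial-fraction decomposition: 221/(48*(z + 7)) - 5/(z + 6) + 15/(32*(z + 3)) - 7/(96*(z - 5)).
Integrate each term: A/(z−a) contributes A·log|z−a|.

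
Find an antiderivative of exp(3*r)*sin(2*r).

Let I denote the integral. Integrate by parts with u = sin(2*r), dv = exp(3*r) dr, so v = exp(3*r)/3: I = exp(3*r)*sin(2*r)/3 − (2/3)·∫ exp(3*r)*cos(2*r) dr.
Apply parts again with u = cos(2*r), dv = exp(3*r) dr: ∫ exp(3*r)*cos(2*r) dr = exp(3*r)*cos(2*r)/3 + (2/3)·I. Substituting back brings back I: I = exp(3*r)*sin(2*r)/3 - 2*exp(3*r)*cos(2*r)/9 − (4/9)·I.
Solving for I: (1 + 4/9)·I equals the remaining terms, so I = (9/13)·(exp(3*r)*sin(2*r)/3 - 2*exp(3*r)*cos(2*r)/9).

3*exp(3*r)*sin(2*r)/13 - 2*exp(3*r)*cos(2*r)/13 + C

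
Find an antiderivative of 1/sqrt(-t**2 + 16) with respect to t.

asin(t/4) + C

Substitute t = 4·sin(θ), so dt = 4·cos(θ) dθ and the radical becomes sqrt(-t**2 + 16) = 4·cos(θ) by the Pythagorean identity.
Integrate the resulting trig expression in θ, then back-substitute θ = asin(t/4), sin(θ) = t/4, cos(θ) = sqrt(-t**2 + 16)/4 (absorbing any constant into C).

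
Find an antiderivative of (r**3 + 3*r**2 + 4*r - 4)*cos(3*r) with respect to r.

r**3*sin(3*r)/3 + r**2*sin(3*r) + r**2*cos(3*r)/3 + 10*r*sin(3*r)/9 + 2*r*cos(3*r)/3 - 14*sin(3*r)/9 + 10*cos(3*r)/27 + C

Use integration by parts with u = r**3 + 3*r**2 + 4*r - 4, dv = cos(3*r) dr, so v = sin(3*r)/3.
Apply parts 3 times (tabular method): alternate signs, differentiate u down to 0, integrate dv up.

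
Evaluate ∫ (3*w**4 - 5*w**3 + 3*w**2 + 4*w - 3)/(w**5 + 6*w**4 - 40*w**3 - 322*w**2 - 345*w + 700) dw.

1415*log(w - 7)/2376 - log(w - 1)/540 + 1117*log(w + 4)/55 - 1289*log(w + 5)/72 + 319/(9*w + 45) + C

Factor the denominator: (w - 7)*(w - 1)*(w + 4)*(w + 5)**2.
Partial-fraction decomposition: -1289/(72*(w + 5)) - 319/(9*(w + 5)**2) + 1117/(55*(w + 4)) - 1/(540*(w - 1)) + 1415/(2376*(w - 7)).
Integrate each term; A/(w−a) gives A·log|w−a|; A/(w−a)² gives −A/(w−a).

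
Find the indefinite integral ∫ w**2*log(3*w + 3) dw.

w**3*log(3*w + 3)/3 - w**3/9 + w**2/6 - w/3 + log(w + 1)/3 + C

Use integration by parts with u = log(3*w + 3), dv = w**2 dw.
Then du = 3/(3*w + 3) dw and v = w**3/3.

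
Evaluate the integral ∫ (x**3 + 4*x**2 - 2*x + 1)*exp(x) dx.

(x**3 + x**2 - 4*x + 5)*exp(x) + C

Use integration by parts with u = x**3 + 4*x**2 - 2*x + 1, dv = exp(x) dx, so v = exp(x).
Apply parts 3 times (tabular method): alternate signs, differentiate u down to 0, integrate dv up.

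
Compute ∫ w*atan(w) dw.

w**2*atan(w)/2 - w/2 + atan(w)/2 + C

Use integration by parts with u = arctan(w), dv = w dw.
Then du = 1/(w**2 + 1) dw.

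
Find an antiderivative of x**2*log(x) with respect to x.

Use integration by parts with u = log(x), dv = x**2 dx.
Then du = 1/x dx and v = x**3/3.

x**3*log(x)/3 - x**3/9 + C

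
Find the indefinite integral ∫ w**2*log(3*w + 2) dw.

w**3*log(3*w + 2)/3 - w**3/9 + w**2/9 - 4*w/27 + 8*log(3*w + 2)/81 + C

Use integration by parts with u = log(3*w + 2), dv = w**2 dw.
Then du = 3/(3*w + 2) dw and v = w**3/3.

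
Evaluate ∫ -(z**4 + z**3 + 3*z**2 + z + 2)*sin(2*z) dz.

Use integration by parts with u = z**4 + z**3 + 3*z**2 + z + 2, dv = -sin(2*z) dz, so v = cos(2*z)/2.
Apply parts 4 times (tabular method): alternate signs, differentiate u down to 0, integrate dv up.

z**4*cos(2*z)/2 - z**3*sin(2*z) + z**3*cos(2*z)/2 - 3*z**2*sin(2*z)/4 - z*cos(2*z)/4 + sin(2*z)/8 + cos(2*z) + C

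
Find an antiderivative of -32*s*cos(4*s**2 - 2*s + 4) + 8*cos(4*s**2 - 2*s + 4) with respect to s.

-4*sin(4*s**2 - 2*s + 4) + C

Let u = 4*s**2 - 2*s + 4, so du = (8*s - 2) ds.
Rewriting, the integral becomes -4·∫ cos(u) du = -4·sin(u).
Substituting back, u = 4*s**2 - 2*s + 4.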